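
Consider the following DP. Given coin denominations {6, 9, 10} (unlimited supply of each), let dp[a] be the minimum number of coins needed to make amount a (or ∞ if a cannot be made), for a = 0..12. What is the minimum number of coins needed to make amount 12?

 a  0  1  2  3  4  5  6  7  8  9 10 11 12
dp  0  -  -  -  -  -  1  -  -  1  1  -  2
(- denotes ∞ / unreachable)

2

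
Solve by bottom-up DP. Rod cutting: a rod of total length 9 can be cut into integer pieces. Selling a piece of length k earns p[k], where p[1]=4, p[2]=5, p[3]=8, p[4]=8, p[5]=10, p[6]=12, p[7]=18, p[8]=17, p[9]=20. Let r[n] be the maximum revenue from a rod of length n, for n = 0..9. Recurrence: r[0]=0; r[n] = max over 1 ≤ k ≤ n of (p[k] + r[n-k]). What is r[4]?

   n    0    1    2    3    4    5    6    7    8    9
r[n]    0    4    8   12   16   20   24   28   32   36

16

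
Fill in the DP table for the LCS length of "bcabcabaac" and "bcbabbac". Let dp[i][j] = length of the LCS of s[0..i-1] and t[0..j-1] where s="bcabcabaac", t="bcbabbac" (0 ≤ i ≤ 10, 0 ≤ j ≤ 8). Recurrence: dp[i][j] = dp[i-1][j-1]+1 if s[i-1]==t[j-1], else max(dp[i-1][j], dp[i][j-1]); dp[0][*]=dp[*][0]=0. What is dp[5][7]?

   ''  b  c  b  a  b  b  a  c
''  0  0  0  0  0  0  0  0  0
 b  0  1  1  1  1  1  1  1  1
 c  0  1  2  2  2  2  2  2  2
 a  0  1  2  2  3  3  3  3  3
 b  0  1  2  3  3  4  4  4  4
 c  0  1  2  3  3  4  4  4  5
 a  0  1  2  3  4  4  4  5  5
 b  0  1  2  3  4  5  5  5  5
 a  0  1  2  3  4  5  5  6  6
 a  0  1  2  3  4  5  5  6  6
 c  0  1  2  3  4  5  5  6  7

4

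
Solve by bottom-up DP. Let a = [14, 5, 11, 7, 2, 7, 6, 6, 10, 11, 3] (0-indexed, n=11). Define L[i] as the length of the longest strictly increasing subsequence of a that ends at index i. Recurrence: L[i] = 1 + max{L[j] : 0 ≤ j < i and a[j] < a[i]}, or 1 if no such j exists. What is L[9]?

   i    0    1    2    3    4    5    6    7    8    9   10
a[i]   14    5   11    7    2    7    6    6   10   11    3
L[i]    1    1    2    2    1    2    2    2    3    4    2

4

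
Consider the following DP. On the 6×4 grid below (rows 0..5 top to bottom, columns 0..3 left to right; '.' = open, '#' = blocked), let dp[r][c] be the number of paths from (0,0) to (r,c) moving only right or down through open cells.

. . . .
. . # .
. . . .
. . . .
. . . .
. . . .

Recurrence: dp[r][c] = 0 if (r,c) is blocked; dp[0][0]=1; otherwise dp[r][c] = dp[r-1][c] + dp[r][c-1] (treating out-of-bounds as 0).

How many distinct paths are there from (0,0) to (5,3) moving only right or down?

r\c   0   1   2   3
  0   1   1   1   1
  1   1   2   0   1
  2   1   3   3   4
  3   1   4   7  11
  4   1   5  12  23
  5   1   6  18  41

41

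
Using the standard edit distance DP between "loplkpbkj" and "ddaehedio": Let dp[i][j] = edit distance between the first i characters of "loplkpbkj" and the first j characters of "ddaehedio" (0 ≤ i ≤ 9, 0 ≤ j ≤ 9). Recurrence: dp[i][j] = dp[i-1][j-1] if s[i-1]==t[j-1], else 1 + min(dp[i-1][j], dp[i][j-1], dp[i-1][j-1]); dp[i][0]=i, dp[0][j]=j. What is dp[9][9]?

9

   ''  d  d  a  e  h  e  d  i  o
''  0  1  2  3  4  5  6  7  8  9
 l  1  1  2  3  4  5  6  7  8  9
 o  2  2  2  3  4  5  6  7  8  8
 p  3  3  3  3  4  5  6  7  8  9
 l  4  4  4  4  4  5  6  7  8  9
 k  5  5  5  5  5  5  6  7  8  9
 p  6  6  6  6  6  6  6  7  8  9
 b  7  7  7  7  7  7  7  7  8  9
 k  8  8  8  8  8  8  8  8  8  9
 j  9  9  9  9  9  9  9  9  9  9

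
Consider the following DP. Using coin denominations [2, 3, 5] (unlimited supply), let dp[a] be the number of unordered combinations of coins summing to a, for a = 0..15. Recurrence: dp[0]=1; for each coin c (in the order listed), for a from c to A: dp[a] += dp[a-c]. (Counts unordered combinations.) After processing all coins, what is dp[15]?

after  coin     0     1     2     3     4     5     6     7     8     9    10    11    12    13    14    15
          2     1     0     1     0     1     0     1     0     1     0     1     0     1     0     1     0
          3     1     0     1     1     1     1     2     1     2     2     2     2     3     2     3     3
          5     1     0     1     1     1     2     2     2     3     3     4     4     5     5     6     7

7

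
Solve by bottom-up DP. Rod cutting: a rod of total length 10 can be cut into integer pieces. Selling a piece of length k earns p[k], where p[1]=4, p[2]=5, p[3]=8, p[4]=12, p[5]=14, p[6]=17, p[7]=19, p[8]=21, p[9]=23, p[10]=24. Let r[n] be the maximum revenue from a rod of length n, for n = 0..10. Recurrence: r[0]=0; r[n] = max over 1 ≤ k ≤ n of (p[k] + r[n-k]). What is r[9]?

36

   n    0    1    2    3    4    5    6    7    8    9   10
r[n]    0    4    8   12   16   20   24   28   32   36   40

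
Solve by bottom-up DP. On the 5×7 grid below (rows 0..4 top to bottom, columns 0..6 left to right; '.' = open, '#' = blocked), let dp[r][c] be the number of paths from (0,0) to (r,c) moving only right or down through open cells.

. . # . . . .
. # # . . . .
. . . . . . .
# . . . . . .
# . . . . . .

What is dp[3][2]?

r\c   0   1   2   3   4   5   6
  0   1   1   0   0   0   0   0
  1   1   0   0   0   0   0   0
  2   1   1   1   1   1   1   1
  3   0   1   2   3   4   5   6
  4   0   1   3   6  10  15  21

2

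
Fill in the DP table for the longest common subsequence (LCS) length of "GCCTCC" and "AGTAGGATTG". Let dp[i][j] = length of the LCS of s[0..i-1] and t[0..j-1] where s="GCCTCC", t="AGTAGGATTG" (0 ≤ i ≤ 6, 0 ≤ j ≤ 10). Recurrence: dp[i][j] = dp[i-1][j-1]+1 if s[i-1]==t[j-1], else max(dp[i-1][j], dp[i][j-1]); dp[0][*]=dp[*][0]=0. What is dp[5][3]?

   ''  A  G  T  A  G  G  A  T  T  G
''  0  0  0  0  0  0  0  0  0  0  0
 G  0  0  1  1  1  1  1  1  1  1  1
 C  0  0  1  1  1  1  1  1  1  1  1
 C  0  0  1  1  1  1  1  1  1  1  1
 T  0  0  1  2  2  2  2  2  2  2  2
 C  0  0  1  2  2  2  2  2  2  2  2
 C  0  0  1  2  2  2  2  2  2  2  2

2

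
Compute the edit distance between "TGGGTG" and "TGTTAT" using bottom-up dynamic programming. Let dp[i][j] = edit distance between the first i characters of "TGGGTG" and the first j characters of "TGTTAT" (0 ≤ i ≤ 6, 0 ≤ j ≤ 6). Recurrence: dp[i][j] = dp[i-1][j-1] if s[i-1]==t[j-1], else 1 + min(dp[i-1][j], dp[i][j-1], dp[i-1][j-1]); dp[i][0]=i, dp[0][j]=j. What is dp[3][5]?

   ''  T  G  T  T  A  T
''  0  1  2  3  4  5  6
 T  1  0  1  2  3  4  5
 G  2  1  0  1  2  3  4
 G  3  2  1  1  2  3  4
 G  4  3  2  2  2  3  4
 T  5  4  3  2  2  3  3
 G  6  5  4  3  3  3  4

3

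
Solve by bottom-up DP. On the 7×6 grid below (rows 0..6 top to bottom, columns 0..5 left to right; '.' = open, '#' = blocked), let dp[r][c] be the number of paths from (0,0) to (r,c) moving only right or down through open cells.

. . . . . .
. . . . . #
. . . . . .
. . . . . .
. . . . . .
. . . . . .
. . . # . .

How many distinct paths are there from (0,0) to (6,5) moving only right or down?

r\c   0   1   2   3   4   5
  0   1   1   1   1   1   1
  1   1   2   3   4   5   0
  2   1   3   6  10  15  15
  3   1   4  10  20  35  50
  4   1   5  15  35  70 120
  5   1   6  21  56 126 246
  6   1   7  28   0 126 372

372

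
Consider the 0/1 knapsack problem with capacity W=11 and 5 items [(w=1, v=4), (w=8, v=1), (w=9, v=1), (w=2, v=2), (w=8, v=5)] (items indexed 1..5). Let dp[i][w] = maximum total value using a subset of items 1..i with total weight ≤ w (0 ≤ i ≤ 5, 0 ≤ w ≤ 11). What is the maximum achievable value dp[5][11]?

i\w   0   1   2   3   4   5   6   7   8   9  10  11
  0   0   0   0   0   0   0   0   0   0   0   0   0
  1   0   4   4   4   4   4   4   4   4   4   4   4
  2   0   4   4   4   4   4   4   4   4   5   5   5
  3   0   4   4   4   4   4   4   4   4   5   5   5
  4   0   4   4   6   6   6   6   6   6   6   6   7
  5   0   4   4   6   6   6   6   6   6   9   9  11

11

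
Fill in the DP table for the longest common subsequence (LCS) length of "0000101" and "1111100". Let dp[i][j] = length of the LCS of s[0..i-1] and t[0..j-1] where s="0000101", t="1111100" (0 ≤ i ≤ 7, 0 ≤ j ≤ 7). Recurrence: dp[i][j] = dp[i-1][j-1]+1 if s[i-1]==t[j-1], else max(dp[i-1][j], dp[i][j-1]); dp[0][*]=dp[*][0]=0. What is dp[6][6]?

2

   ''  1  1  1  1  1  0  0
''  0  0  0  0  0  0  0  0
 0  0  0  0  0  0  0  1  1
 0  0  0  0  0  0  0  1  2
 0  0  0  0  0  0  0  1  2
 0  0  0  0  0  0  0  1  2
 1  0  1  1  1  1  1  1  2
 0  0  1  1  1  1  1  2  2
 1  0  1  2  2  2  2  2  2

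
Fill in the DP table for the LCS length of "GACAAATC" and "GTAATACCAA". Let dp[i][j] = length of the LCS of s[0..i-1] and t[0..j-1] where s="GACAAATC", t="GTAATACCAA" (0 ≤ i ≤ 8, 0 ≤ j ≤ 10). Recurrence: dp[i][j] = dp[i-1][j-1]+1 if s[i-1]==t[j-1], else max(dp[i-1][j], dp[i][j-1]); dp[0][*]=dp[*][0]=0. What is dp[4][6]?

   ''  G  T  A  A  T  A  C  C  A  A
''  0  0  0  0  0  0  0  0  0  0  0
 G  0  1  1  1  1  1  1  1  1  1  1
 A  0  1  1  2  2  2  2  2  2  2  2
 C  0  1  1  2  2  2  2  3  3  3  3
 A  0  1  1  2  3  3  3  3  3  4  4
 A  0  1  1  2  3  3  4  4  4  4  5
 A  0  1  1  2  3  3  4  4  4  5  5
 T  0  1  2  2  3  4  4  4  4  5  5
 C  0  1  2  2  3  4  4  5  5  5  5

3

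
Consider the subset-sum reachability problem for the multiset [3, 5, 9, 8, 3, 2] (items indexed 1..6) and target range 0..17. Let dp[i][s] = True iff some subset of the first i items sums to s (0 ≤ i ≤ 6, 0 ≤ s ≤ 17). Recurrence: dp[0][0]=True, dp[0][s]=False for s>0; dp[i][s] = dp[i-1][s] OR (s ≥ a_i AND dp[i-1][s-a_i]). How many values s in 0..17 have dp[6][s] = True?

16

i\s   0   1   2   3   4   5   6   7   8   9  10  11  12  13  14  15  16  17
  0   T   F   F   F   F   F   F   F   F   F   F   F   F   F   F   F   F   F
  1   T   F   F   T   F   F   F   F   F   F   F   F   F   F   F   F   F   F
  2   T   F   F   T   F   T   F   F   T   F   F   F   F   F   F   F   F   F
  3   T   F   F   T   F   T   F   F   T   T   F   F   T   F   T   F   F   T
  4   T   F   F   T   F   T   F   F   T   T   F   T   T   T   T   F   T   T
  5   T   F   F   T   F   T   T   F   T   T   F   T   T   T   T   T   T   T
  6   T   F   T   T   F   T   T   T   T   T   T   T   T   T   T   T   T   T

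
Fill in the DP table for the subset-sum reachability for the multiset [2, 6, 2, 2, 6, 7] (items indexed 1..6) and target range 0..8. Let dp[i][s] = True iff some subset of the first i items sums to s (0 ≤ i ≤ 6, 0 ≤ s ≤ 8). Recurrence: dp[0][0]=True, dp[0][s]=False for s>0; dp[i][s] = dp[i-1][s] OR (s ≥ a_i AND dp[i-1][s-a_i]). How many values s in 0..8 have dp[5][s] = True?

i\s   0   1   2   3   4   5   6   7   8
  0   T   F   F   F   F   F   F   F   F
  1   T   F   T   F   F   F   F   F   F
  2   T   F   T   F   F   F   T   F   T
  3   T   F   T   F   T   F   T   F   T
  4   T   F   T   F   T   F   T   F   T
  5   T   F   T   F   T   F   T   F   T
  6   T   F   T   F   T   F   T   T   T

5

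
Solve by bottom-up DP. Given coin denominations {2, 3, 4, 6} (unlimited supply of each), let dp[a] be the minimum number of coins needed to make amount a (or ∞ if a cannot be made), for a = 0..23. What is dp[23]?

5

 a  0  1  2  3  4  5  6  7  8  9 10 11 12 13 14 15 16 17 18 19 20 21 22 23
dp  0  -  1  1  1  2  1  2  2  2  2  3  2  3  3  3  3  4  3  4  4  4  4  5
(- denotes ∞ / unreachable)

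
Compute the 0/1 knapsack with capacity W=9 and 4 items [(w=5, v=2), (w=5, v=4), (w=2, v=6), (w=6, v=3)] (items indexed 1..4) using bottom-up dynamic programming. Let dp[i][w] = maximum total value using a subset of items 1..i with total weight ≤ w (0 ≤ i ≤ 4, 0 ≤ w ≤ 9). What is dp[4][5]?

6

i\w   0   1   2   3   4   5   6   7   8   9
  0   0   0   0   0   0   0   0   0   0   0
  1   0   0   0   0   0   2   2   2   2   2
  2   0   0   0   0   0   4   4   4   4   4
  3   0   0   6   6   6   6   6  10  10  10
  4   0   0   6   6   6   6   6  10  10  10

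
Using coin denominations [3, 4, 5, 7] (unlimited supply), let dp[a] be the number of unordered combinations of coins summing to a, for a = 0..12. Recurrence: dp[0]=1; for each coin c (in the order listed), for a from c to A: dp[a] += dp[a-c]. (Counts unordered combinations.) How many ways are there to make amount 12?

after  coin     0     1     2     3     4     5     6     7     8     9    10    11    12
          3     1     0     0     1     0     0     1     0     0     1     0     0     1
          4     1     0     0     1     1     0     1     1     1     1     1     1     2
          5     1     0     0     1     1     1     1     1     2     2     2     2     3
          7     1     0     0     1     1     1     1     2     2     2     3     3     4

4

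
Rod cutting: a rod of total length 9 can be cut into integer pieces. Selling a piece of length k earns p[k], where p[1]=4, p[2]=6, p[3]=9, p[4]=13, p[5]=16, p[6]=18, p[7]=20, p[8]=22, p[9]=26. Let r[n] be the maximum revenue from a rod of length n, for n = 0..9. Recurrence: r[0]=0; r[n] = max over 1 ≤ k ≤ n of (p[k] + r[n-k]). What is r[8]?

32

   n    0    1    2    3    4    5    6    7    8    9
r[n]    0    4    8   12   16   20   24   28   32   36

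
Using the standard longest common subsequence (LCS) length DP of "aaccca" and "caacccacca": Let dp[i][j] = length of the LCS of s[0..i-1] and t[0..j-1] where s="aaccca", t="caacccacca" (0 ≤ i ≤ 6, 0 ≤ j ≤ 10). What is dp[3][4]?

   ''  c  a  a  c  c  c  a  c  c  a
''  0  0  0  0  0  0  0  0  0  0  0
 a  0  0  1  1  1  1  1  1  1  1  1
 a  0  0  1  2  2  2  2  2  2  2  2
 c  0  1  1  2  3  3  3  3  3  3  3
 c  0  1  1  2  3  4  4  4  4  4  4
 c  0  1  1  2  3  4  5  5  5  5  5
 a  0  1  2  2  3  4  5  6  6  6  6

3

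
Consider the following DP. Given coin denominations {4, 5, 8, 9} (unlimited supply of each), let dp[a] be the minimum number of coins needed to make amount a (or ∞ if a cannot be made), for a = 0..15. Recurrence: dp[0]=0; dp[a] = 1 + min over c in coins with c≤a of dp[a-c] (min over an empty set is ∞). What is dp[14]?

2

 a  0  1  2  3  4  5  6  7  8  9 10 11 12 13 14 15
dp  0  -  -  -  1  1  -  -  1  1  2  -  2  2  2  3
(- denotes ∞ / unreachable)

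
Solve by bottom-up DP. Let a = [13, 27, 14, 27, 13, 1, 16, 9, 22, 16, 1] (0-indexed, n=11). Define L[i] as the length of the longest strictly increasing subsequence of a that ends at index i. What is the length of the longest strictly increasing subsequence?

   i    0    1    2    3    4    5    6    7    8    9   10
a[i]   13   27   14   27   13    1   16    9   22   16    1
L[i]    1    2    2    3    1    1    3    2    4    3    1

4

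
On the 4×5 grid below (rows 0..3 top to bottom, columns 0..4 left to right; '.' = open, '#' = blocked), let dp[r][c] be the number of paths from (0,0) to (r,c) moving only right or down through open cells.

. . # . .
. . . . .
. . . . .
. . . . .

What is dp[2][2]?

5

r\c   0   1   2   3   4
  0   1   1   0   0   0
  1   1   2   2   2   2
  2   1   3   5   7   9
  3   1   4   9  16  25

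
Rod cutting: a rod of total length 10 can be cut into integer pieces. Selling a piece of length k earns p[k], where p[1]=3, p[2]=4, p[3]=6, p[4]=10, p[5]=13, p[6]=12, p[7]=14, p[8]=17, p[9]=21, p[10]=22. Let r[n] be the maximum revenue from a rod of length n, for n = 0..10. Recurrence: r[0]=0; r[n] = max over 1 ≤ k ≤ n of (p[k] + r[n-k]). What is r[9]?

   n    0    1    2    3    4    5    6    7    8    9   10
r[n]    0    3    6    9   12   15   18   21   24   27   30

27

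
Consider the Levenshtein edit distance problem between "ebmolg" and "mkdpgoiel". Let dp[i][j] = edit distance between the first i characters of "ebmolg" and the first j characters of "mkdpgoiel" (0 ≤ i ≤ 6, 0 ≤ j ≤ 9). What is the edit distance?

   ''  m  k  d  p  g  o  i  e  l
''  0  1  2  3  4  5  6  7  8  9
 e  1  1  2  3  4  5  6  7  7  8
 b  2  2  2  3  4  5  6  7  8  8
 m  3  2  3  3  4  5  6  7  8  9
 o  4  3  3  4  4  5  5  6  7  8
 l  5  4  4  4  5  5  6  6  7  7
 g  6  5  5  5  5  5  6  7  7  8

8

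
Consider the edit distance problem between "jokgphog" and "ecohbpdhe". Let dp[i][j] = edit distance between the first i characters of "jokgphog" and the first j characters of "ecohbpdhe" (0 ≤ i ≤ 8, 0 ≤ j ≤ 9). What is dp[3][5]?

   ''  e  c  o  h  b  p  d  h  e
''  0  1  2  3  4  5  6  7  8  9
 j  1  1  2  3  4  5  6  7  8  9
 o  2  2  2  2  3  4  5  6  7  8
 k  3  3  3  3  3  4  5  6  7  8
 g  4  4  4  4  4  4  5  6  7  8
 p  5  5  5  5  5  5  4  5  6  7
 h  6  6  6  6  5  6  5  5  5  6
 o  7  7  7  6  6  6  6  6  6  6
 g  8  8  8  7  7  7  7  7  7  7

4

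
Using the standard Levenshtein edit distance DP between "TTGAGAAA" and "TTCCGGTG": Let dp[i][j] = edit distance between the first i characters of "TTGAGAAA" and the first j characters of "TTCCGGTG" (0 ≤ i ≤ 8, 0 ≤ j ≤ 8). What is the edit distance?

   ''  T  T  C  C  G  G  T  G
''  0  1  2  3  4  5  6  7  8
 T  1  0  1  2  3  4  5  6  7
 T  2  1  0  1  2  3  4  5  6
 G  3  2  1  1  2  2  3  4  5
 A  4  3  2  2  2  3  3  4  5
 G  5  4  3  3  3  2  3  4  4
 A  6  5  4  4  4  3  3  4  5
 A  7  6  5  5  5  4  4  4  5
 A  8  7  6  6  6  5  5  5  5

5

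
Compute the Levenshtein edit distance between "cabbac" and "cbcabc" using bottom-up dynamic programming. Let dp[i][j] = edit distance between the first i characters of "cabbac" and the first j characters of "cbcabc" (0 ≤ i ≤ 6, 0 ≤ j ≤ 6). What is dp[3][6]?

   ''  c  b  c  a  b  c
''  0  1  2  3  4  5  6
 c  1  0  1  2  3  4  5
 a  2  1  1  2  2  3  4
 b  3  2  1  2  3  2  3
 b  4  3  2  2  3  3  3
 a  5  4  3  3  2  3  4
 c  6  5  4  3  3  3  3

3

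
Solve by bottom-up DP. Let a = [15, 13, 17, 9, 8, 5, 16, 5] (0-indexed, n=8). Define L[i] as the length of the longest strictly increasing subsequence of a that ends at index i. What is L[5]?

1

   i    0    1    2    3    4    5    6    7
a[i]   15   13   17    9    8    5   16    5
L[i]    1    1    2    1    1    1    2    1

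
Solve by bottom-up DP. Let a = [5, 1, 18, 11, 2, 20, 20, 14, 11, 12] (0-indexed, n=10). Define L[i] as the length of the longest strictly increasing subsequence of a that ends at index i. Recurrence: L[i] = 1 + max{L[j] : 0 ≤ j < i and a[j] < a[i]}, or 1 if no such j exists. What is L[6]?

   i    0    1    2    3    4    5    6    7    8    9
a[i]    5    1   18   11    2   20   20   14   11   12
L[i]    1    1    2    2    2    3    3    3    3    4

3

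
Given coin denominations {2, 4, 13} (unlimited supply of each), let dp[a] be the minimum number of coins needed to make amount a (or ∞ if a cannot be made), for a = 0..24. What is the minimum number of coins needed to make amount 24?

 a  0  1  2  3  4  5  6  7  8  9 10 11 12 13 14 15 16 17 18 19 20 21 22 23 24
dp  0  -  1  -  1  -  2  -  2  -  3  -  3  1  4  2  4  2  5  3  5  3  6  4  6
(- denotes ∞ / unreachable)

6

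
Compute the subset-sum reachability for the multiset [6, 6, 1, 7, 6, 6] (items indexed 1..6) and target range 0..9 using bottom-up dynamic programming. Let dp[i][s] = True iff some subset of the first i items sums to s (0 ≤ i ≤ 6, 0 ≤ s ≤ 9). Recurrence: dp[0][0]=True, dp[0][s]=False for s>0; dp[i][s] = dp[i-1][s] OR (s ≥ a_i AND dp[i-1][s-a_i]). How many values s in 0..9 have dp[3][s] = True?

4

i\s   0   1   2   3   4   5   6   7   8   9
  0   T   F   F   F   F   F   F   F   F   F
  1   T   F   F   F   F   F   T   F   F   F
  2   T   F   F   F   F   F   T   F   F   F
  3   T   T   F   F   F   F   T   T   F   F
  4   T   T   F   F   F   F   T   T   T   F
  5   T   T   F   F   F   F   T   T   T   F
  6   T   T   F   F   F   F   T   T   T   F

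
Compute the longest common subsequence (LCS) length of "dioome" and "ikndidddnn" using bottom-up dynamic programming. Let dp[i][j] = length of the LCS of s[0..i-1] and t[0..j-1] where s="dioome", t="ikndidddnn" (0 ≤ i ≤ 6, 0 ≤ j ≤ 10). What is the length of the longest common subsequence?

2

   ''  i  k  n  d  i  d  d  d  n  n
''  0  0  0  0  0  0  0  0  0  0  0
 d  0  0  0  0  1  1  1  1  1  1  1
 i  0  1  1  1  1  2  2  2  2  2  2
 o  0  1  1  1  1  2  2  2  2  2  2
 o  0  1  1  1  1  2  2  2  2  2  2
 m  0  1  1  1  1  2  2  2  2  2  2
 e  0  1  1  1  1  2  2  2  2  2  2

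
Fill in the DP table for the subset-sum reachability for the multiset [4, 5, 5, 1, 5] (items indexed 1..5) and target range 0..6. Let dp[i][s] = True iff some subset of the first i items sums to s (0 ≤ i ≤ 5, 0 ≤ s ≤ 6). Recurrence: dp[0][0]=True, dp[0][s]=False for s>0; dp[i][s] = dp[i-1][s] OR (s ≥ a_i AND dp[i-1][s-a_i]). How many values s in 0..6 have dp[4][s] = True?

i\s   0   1   2   3   4   5   6
  0   T   F   F   F   F   F   F
  1   T   F   F   F   T   F   F
  2   T   F   F   F   T   T   F
  3   T   F   F   F   T   T   F
  4   T   T   F   F   T   T   T
  5   T   T   F   F   T   T   T

5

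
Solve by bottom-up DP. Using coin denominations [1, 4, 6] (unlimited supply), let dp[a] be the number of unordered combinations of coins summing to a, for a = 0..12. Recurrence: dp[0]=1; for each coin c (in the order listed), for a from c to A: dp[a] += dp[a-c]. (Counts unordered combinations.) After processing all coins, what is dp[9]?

after  coin     0     1     2     3     4     5     6     7     8     9    10    11    12
          1     1     1     1     1     1     1     1     1     1     1     1     1     1
          4     1     1     1     1     2     2     2     2     3     3     3     3     4
          6     1     1     1     1     2     2     3     3     4     4     5     5     7

4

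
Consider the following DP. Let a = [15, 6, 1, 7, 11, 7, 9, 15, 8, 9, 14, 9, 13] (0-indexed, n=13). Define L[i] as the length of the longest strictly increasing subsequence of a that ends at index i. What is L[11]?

4

   i    0    1    2    3    4    5    6    7    8    9   10   11   12
a[i]   15    6    1    7   11    7    9   15    8    9   14    9   13
L[i]    1    1    1    2    3    2    3    4    3    4    5    4    5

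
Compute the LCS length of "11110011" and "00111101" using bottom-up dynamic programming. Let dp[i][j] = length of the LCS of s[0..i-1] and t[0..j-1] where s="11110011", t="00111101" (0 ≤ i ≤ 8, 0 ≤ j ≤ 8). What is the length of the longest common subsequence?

6

   ''  0  0  1  1  1  1  0  1
''  0  0  0  0  0  0  0  0  0
 1  0  0  0  1  1  1  1  1  1
 1  0  0  0  1  2  2  2  2  2
 1  0  0  0  1  2  3  3  3  3
 1  0  0  0  1  2  3  4  4  4
 0  0  1  1  1  2  3  4  5  5
 0  0  1  2  2  2  3  4  5  5
 1  0  1  2  3  3  3  4  5  6
 1  0  1  2  3  4  4  4  5  6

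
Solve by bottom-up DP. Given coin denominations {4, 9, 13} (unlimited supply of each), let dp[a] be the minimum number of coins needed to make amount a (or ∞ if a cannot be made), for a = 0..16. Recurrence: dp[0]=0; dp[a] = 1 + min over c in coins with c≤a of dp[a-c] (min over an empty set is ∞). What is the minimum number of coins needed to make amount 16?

 a  0  1  2  3  4  5  6  7  8  9 10 11 12 13 14 15 16
dp  0  -  -  -  1  -  -  -  2  1  -  -  3  1  -  -  4
(- denotes ∞ / unreachable)

4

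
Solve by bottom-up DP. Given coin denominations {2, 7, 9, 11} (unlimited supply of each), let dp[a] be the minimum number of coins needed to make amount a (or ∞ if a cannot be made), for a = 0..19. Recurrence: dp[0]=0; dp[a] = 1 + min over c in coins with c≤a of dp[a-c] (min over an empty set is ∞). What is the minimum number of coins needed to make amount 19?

5

 a  0  1  2  3  4  5  6  7  8  9 10 11 12 13 14 15 16 17 18 19
dp  0  -  1  -  2  -  3  1  4  1  5  1  6  2  2  3  2  4  2  5
(- denotes ∞ / unreachable)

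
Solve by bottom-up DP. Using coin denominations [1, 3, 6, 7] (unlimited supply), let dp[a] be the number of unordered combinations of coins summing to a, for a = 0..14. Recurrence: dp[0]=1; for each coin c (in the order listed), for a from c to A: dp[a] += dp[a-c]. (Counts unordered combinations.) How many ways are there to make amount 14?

14

after  coin     0     1     2     3     4     5     6     7     8     9    10    11    12    13    14
          1     1     1     1     1     1     1     1     1     1     1     1     1     1     1     1
          3     1     1     1     2     2     2     3     3     3     4     4     4     5     5     5
          6     1     1     1     2     2     2     4     4     4     6     6     6     9     9     9
          7     1     1     1     2     2     2     4     5     5     7     8     8    11    13    14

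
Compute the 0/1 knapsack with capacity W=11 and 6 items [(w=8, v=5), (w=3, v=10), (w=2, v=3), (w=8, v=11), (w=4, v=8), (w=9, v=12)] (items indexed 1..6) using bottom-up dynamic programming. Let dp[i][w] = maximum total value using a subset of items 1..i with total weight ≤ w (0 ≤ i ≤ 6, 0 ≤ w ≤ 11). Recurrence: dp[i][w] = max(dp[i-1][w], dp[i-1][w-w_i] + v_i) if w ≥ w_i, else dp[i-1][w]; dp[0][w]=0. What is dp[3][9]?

i\w   0   1   2   3   4   5   6   7   8   9  10  11
  0   0   0   0   0   0   0   0   0   0   0   0   0
  1   0   0   0   0   0   0   0   0   5   5   5   5
  2   0   0   0  10  10  10  10  10  10  10  10  15
  3   0   0   3  10  10  13  13  13  13  13  13  15
  4   0   0   3  10  10  13  13  13  13  13  14  21
  5   0   0   3  10  10  13  13  18  18  21  21  21
  6   0   0   3  10  10  13  13  18  18  21  21  21

13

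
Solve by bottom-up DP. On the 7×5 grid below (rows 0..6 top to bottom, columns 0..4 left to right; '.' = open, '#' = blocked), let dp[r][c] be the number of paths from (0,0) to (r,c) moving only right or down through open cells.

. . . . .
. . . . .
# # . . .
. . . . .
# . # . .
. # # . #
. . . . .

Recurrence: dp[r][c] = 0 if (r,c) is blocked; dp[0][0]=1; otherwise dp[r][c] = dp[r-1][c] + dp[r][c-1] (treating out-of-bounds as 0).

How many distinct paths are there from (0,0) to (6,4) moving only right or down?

r\c   0   1   2   3   4
  0   1   1   1   1   1
  1   1   2   3   4   5
  2   0   0   3   7  12
  3   0   0   3  10  22
  4   0   0   0  10  32
  5   0   0   0  10   0
  6   0   0   0  10  10

10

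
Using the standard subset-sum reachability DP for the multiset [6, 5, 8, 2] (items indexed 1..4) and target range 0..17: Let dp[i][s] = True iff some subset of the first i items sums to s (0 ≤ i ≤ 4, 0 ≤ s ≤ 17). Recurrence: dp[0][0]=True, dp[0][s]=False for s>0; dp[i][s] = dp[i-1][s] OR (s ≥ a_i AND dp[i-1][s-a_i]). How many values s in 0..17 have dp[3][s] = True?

i\s   0   1   2   3   4   5   6   7   8   9  10  11  12  13  14  15  16  17
  0   T   F   F   F   F   F   F   F   F   F   F   F   F   F   F   F   F   F
  1   T   F   F   F   F   F   T   F   F   F   F   F   F   F   F   F   F   F
  2   T   F   F   F   F   T   T   F   F   F   F   T   F   F   F   F   F   F
  3   T   F   F   F   F   T   T   F   T   F   F   T   F   T   T   F   F   F
  4   T   F   T   F   F   T   T   T   T   F   T   T   F   T   T   T   T   F

7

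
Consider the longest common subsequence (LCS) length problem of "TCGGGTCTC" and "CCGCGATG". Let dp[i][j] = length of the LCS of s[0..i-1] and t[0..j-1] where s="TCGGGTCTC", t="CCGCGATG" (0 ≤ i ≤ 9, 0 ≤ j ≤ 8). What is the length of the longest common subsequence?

   ''  C  C  G  C  G  A  T  G
''  0  0  0  0  0  0  0  0  0
 T  0  0  0  0  0  0  0  1  1
 C  0  1  1  1  1  1  1  1  1
 G  0  1  1  2  2  2  2  2  2
 G  0  1  1  2  2  3  3  3  3
 G  0  1  1  2  2  3  3  3  4
 T  0  1  1  2  2  3  3  4  4
 C  0  1  2  2  3  3  3  4  4
 T  0  1  2  2  3  3  3  4  4
 C  0  1  2  2  3  3  3  4  4

4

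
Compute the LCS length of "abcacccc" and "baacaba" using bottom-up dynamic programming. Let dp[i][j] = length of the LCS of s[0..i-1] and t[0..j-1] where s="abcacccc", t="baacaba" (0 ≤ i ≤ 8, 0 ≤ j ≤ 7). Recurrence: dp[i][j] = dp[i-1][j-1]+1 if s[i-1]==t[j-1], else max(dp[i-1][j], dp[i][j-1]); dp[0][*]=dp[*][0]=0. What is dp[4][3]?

2

   ''  b  a  a  c  a  b  a
''  0  0  0  0  0  0  0  0
 a  0  0  1  1  1  1  1  1
 b  0  1  1  1  1  1  2  2
 c  0  1  1  1  2  2  2  2
 a  0  1  2  2  2  3  3  3
 c  0  1  2  2  3  3  3  3
 c  0  1  2  2  3  3  3  3
 c  0  1  2  2  3  3  3  3
 c  0  1  2  2  3  3  3  3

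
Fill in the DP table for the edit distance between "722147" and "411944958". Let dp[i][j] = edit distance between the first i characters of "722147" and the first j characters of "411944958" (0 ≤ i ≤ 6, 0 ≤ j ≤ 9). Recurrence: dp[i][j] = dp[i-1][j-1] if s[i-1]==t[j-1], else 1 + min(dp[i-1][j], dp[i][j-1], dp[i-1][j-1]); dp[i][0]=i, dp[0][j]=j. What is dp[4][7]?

   ''  4  1  1  9  4  4  9  5  8
''  0  1  2  3  4  5  6  7  8  9
 7  1  1  2  3  4  5  6  7  8  9
 2  2  2  2  3  4  5  6  7  8  9
 2  3  3  3  3  4  5  6  7  8  9
 1  4  4  3  3  4  5  6  7  8  9
 4  5  4  4  4  4  4  5  6  7  8
 7  6  5  5  5  5  5  5  6  7  8

7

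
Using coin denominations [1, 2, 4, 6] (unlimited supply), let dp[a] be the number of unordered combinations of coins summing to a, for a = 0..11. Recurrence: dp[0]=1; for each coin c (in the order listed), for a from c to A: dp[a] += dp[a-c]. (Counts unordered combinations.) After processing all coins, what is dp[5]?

after  coin     0     1     2     3     4     5     6     7     8     9    10    11
          1     1     1     1     1     1     1     1     1     1     1     1     1
          2     1     1     2     2     3     3     4     4     5     5     6     6
          4     1     1     2     2     4     4     6     6     9     9    12    12
          6     1     1     2     2     4     4     7     7    11    11    16    16

4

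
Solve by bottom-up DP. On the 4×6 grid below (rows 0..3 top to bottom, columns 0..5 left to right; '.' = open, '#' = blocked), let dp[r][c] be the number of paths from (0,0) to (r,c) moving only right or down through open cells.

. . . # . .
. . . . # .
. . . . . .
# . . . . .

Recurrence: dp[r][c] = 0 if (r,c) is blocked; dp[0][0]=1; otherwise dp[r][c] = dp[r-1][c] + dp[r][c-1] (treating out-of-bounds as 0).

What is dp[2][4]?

9

r\c   0   1   2   3   4   5
  0   1   1   1   0   0   0
  1   1   2   3   3   0   0
  2   1   3   6   9   9   9
  3   0   3   9  18  27  36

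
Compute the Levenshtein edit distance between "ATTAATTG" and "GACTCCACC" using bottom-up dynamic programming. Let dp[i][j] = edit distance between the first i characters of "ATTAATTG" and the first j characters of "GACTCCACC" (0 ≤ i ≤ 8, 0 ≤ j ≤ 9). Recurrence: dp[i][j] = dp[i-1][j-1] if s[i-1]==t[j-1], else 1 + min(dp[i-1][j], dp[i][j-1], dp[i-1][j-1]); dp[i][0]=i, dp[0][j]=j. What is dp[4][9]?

6

   ''  G  A  C  T  C  C  A  C  C
''  0  1  2  3  4  5  6  7  8  9
 A  1  1  1  2  3  4  5  6  7  8
 T  2  2  2  2  2  3  4  5  6  7
 T  3  3  3  3  2  3  4  5  6  7
 A  4  4  3  4  3  3  4  4  5  6
 A  5  5  4  4  4  4  4  4  5  6
 T  6  6  5  5  4  5  5  5  5  6
 T  7  7  6  6  5  5  6  6  6  6
 G  8  7  7  7  6  6  6  7  7  7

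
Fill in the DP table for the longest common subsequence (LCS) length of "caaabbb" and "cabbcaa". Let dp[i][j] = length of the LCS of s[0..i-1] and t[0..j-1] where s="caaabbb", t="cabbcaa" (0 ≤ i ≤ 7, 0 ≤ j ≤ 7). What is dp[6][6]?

   ''  c  a  b  b  c  a  a
''  0  0  0  0  0  0  0  0
 c  0  1  1  1  1  1  1  1
 a  0  1  2  2  2  2  2  2
 a  0  1  2  2  2  2  3  3
 a  0  1  2  2  2  2  3  4
 b  0  1  2  3  3  3  3  4
 b  0  1  2  3  4  4  4  4
 b  0  1  2  3  4  4  4  4

4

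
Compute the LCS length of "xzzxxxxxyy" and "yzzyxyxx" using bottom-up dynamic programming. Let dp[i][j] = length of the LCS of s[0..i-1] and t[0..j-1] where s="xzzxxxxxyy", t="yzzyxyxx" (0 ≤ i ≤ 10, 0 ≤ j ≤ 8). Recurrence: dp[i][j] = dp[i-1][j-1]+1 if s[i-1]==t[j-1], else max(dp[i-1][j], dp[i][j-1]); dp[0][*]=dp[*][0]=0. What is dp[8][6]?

3

   ''  y  z  z  y  x  y  x  x
''  0  0  0  0  0  0  0  0  0
 x  0  0  0  0  0  1  1  1  1
 z  0  0  1  1  1  1  1  1  1
 z  0  0  1  2  2  2  2  2  2
 x  0  0  1  2  2  3  3  3  3
 x  0  0  1  2  2  3  3  4  4
 x  0  0  1  2  2  3  3  4  5
 x  0  0  1  2  2  3  3  4  5
 x  0  0  1  2  2  3  3  4  5
 y  0  1  1  2  3  3  4  4  5
 y  0  1  1  2  3  3  4  4  5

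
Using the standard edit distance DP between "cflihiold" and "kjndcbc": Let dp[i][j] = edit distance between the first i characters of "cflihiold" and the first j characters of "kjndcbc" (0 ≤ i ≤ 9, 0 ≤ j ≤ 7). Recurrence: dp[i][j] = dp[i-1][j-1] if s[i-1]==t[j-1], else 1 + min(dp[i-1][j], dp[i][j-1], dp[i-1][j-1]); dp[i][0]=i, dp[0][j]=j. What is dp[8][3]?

8

   ''  k  j  n  d  c  b  c
''  0  1  2  3  4  5  6  7
 c  1  1  2  3  4  4  5  6
 f  2  2  2  3  4  5  5  6
 l  3  3  3  3  4  5  6  6
 i  4  4  4  4  4  5  6  7
 h  5  5  5  5  5  5  6  7
 i  6  6  6  6  6  6  6  7
 o  7  7  7  7  7  7  7  7
 l  8  8  8  8  8  8  8  8
 d  9  9  9  9  8  9  9  9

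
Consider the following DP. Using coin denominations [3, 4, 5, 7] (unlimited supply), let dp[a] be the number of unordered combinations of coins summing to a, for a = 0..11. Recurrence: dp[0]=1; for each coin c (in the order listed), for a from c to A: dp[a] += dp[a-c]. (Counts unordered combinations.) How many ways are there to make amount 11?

3

after  coin     0     1     2     3     4     5     6     7     8     9    10    11
          3     1     0     0     1     0     0     1     0     0     1     0     0
          4     1     0     0     1     1     0     1     1     1     1     1     1
          5     1     0     0     1     1     1     1     1     2     2     2     2
          7     1     0     0     1     1     1     1     2     2     2     3     3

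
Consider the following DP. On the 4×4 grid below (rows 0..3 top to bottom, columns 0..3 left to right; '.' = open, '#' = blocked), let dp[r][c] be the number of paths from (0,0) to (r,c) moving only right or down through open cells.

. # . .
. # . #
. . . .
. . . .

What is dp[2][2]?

1

r\c   0   1   2   3
  0   1   0   0   0
  1   1   0   0   0
  2   1   1   1   1
  3   1   2   3   4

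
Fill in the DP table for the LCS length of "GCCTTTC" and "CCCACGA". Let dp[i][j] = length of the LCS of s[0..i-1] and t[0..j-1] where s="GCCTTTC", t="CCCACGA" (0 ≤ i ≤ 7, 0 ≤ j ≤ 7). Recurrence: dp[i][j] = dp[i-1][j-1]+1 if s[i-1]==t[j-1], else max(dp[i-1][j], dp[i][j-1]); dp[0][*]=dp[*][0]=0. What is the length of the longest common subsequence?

3

   ''  C  C  C  A  C  G  A
''  0  0  0  0  0  0  0  0
 G  0  0  0  0  0  0  1  1
 C  0  1  1  1  1  1  1  1
 C  0  1  2  2  2  2  2  2
 T  0  1  2  2  2  2  2  2
 T  0  1  2  2  2  2  2  2
 T  0  1  2  2  2  2  2  2
 C  0  1  2  3  3  3  3  3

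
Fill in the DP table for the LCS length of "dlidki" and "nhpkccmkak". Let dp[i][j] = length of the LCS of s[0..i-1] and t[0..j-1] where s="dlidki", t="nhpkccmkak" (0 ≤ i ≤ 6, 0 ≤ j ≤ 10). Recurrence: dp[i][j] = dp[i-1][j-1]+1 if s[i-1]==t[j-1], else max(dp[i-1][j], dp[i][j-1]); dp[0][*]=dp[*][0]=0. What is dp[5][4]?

   ''  n  h  p  k  c  c  m  k  a  k
''  0  0  0  0  0  0  0  0  0  0  0
 d  0  0  0  0  0  0  0  0  0  0  0
 l  0  0  0  0  0  0  0  0  0  0  0
 i  0  0  0  0  0  0  0  0  0  0  0
 d  0  0  0  0  0  0  0  0  0  0  0
 k  0  0  0  0  1  1  1  1  1  1  1
 i  0  0  0  0  1  1  1  1  1  1  1

1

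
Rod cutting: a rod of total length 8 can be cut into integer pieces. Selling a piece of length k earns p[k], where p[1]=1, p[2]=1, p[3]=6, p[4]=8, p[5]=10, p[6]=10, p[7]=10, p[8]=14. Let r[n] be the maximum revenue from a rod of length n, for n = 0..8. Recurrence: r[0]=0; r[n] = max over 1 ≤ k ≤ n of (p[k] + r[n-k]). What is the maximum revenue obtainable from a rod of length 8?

16

   n    0    1    2    3    4    5    6    7    8
r[n]    0    1    2    6    8   10   12   14   16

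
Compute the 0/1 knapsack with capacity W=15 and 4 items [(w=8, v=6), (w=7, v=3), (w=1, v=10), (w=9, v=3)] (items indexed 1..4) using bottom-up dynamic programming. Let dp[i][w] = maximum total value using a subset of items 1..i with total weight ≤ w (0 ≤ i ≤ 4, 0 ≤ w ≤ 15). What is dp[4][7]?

i\w   0   1   2   3   4   5   6   7   8   9  10  11  12  13  14  15
  0   0   0   0   0   0   0   0   0   0   0   0   0   0   0   0   0
  1   0   0   0   0   0   0   0   0   6   6   6   6   6   6   6   6
  2   0   0   0   0   0   0   0   3   6   6   6   6   6   6   6   9
  3   0  10  10  10  10  10  10  10  13  16  16  16  16  16  16  16
  4   0  10  10  10  10  10  10  10  13  16  16  16  16  16  16  16

10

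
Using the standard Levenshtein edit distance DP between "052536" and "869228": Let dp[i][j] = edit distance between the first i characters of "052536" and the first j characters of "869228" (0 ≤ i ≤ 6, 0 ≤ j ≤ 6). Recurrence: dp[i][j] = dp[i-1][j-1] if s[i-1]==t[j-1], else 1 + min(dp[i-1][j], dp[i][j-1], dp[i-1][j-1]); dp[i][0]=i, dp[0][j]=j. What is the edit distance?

   ''  8  6  9  2  2  8
''  0  1  2  3  4  5  6
 0  1  1  2  3  4  5  6
 5  2  2  2  3  4  5  6
 2  3  3  3  3  3  4  5
 5  4  4  4  4  4  4  5
 3  5  5  5  5  5  5  5
 6  6  6  5  6  6  6  6

6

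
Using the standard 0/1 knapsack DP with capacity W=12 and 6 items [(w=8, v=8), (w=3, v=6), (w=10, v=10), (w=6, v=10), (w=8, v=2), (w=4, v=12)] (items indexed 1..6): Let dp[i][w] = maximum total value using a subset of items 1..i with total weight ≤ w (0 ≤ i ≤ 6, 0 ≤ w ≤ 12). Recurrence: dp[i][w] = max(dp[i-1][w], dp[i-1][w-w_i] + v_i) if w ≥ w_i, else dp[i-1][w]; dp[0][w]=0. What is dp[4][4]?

6

i\w   0   1   2   3   4   5   6   7   8   9  10  11  12
  0   0   0   0   0   0   0   0   0   0   0   0   0   0
  1   0   0   0   0   0   0   0   0   8   8   8   8   8
  2   0   0   0   6   6   6   6   6   8   8   8  14  14
  3   0   0   0   6   6   6   6   6   8   8  10  14  14
  4   0   0   0   6   6   6  10  10  10  16  16  16  16
  5   0   0   0   6   6   6  10  10  10  16  16  16  16
  6   0   0   0   6  12  12  12  18  18  18  22  22  22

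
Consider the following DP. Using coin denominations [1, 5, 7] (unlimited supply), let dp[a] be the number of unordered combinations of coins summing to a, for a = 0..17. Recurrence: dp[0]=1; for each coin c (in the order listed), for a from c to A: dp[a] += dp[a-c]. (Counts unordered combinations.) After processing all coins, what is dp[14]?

6

after  coin     0     1     2     3     4     5     6     7     8     9    10    11    12    13    14    15    16    17
          1     1     1     1     1     1     1     1     1     1     1     1     1     1     1     1     1     1     1
          5     1     1     1     1     1     2     2     2     2     2     3     3     3     3     3     4     4     4
          7     1     1     1     1     1     2     2     3     3     3     4     4     5     5     6     7     7     8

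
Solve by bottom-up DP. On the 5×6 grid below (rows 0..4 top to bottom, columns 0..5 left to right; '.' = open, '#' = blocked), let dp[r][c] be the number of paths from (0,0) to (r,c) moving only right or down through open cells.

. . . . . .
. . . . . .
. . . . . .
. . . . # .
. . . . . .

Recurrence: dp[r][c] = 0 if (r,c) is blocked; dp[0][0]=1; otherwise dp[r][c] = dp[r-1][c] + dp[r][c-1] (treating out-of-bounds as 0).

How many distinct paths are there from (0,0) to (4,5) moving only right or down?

56

r\c   0   1   2   3   4   5
  0   1   1   1   1   1   1
  1   1   2   3   4   5   6
  2   1   3   6  10  15  21
  3   1   4  10  20   0  21
  4   1   5  15  35  35  56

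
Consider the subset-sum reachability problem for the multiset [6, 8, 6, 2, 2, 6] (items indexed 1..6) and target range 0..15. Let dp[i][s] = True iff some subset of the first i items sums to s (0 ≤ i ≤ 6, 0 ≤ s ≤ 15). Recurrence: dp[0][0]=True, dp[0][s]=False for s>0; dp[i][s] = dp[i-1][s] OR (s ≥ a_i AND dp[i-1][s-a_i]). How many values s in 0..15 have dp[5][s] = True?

i\s   0   1   2   3   4   5   6   7   8   9  10  11  12  13  14  15
  0   T   F   F   F   F   F   F   F   F   F   F   F   F   F   F   F
  1   T   F   F   F   F   F   T   F   F   F   F   F   F   F   F   F
  2   T   F   F   F   F   F   T   F   T   F   F   F   F   F   T   F
  3   T   F   F   F   F   F   T   F   T   F   F   F   T   F   T   F
  4   T   F   T   F   F   F   T   F   T   F   T   F   T   F   T   F
  5   T   F   T   F   T   F   T   F   T   F   T   F   T   F   T   F
  6   T   F   T   F   T   F   T   F   T   F   T   F   T   F   T   F

8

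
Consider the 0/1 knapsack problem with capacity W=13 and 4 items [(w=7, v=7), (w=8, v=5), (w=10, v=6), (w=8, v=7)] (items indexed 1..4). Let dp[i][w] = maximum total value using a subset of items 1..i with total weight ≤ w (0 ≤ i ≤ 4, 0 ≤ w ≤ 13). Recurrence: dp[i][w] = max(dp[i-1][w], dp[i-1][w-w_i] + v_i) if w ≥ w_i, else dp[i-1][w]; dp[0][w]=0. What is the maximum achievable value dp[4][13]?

i\w   0   1   2   3   4   5   6   7   8   9  10  11  12  13
  0   0   0   0   0   0   0   0   0   0   0   0   0   0   0
  1   0   0   0   0   0   0   0   7   7   7   7   7   7   7
  2   0   0   0   0   0   0   0   7   7   7   7   7   7   7
  3   0   0   0   0   0   0   0   7   7   7   7   7   7   7
  4   0   0   0   0   0   0   0   7   7   7   7   7   7   7

7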